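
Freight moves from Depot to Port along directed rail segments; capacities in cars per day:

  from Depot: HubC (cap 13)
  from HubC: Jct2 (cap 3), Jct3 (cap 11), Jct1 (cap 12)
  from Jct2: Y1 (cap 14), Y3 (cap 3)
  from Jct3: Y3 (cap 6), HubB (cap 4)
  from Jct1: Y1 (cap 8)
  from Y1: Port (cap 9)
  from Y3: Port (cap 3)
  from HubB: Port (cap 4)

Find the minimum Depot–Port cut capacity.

Augment Depot→HubC→Jct2→Y1→Port: bottleneck 3, flow now 3.
Augment Depot→HubC→Jct3→Y3→Port: bottleneck 3, flow now 6.
Augment Depot→HubC→Jct3→HubB→Port: bottleneck 4, flow now 10.
Augment Depot→HubC→Jct1→Y1→Port: bottleneck 3, flow now 13.
No augmenting path remains; maximum flow = 13.
By max-flow min-cut, the minimum cut capacity equals the max flow.
In the residual graph, reachable from Depot: {Depot}.
Min-cut edges: Depot→HubC (13); capacity 13 = 13.

13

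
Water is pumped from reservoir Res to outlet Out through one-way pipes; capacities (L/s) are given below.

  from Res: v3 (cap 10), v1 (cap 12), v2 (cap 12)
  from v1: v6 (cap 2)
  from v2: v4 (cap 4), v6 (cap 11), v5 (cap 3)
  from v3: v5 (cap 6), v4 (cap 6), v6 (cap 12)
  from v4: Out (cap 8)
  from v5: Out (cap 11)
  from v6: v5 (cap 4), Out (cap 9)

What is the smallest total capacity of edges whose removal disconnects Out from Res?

Augment Res→v1→v6→Out: bottleneck 2, flow now 2.
Augment Res→v2→v4→Out: bottleneck 4, flow now 6.
Augment Res→v2→v5→Out: bottleneck 3, flow now 9.
Augment Res→v2→v6→Out: bottleneck 5, flow now 14.
Augment Res→v3→v4→Out: bottleneck 4, flow now 18.
Augment Res→v3→v5→Out: bottleneck 6, flow now 24.
No augmenting path remains; maximum flow = 24.
By max-flow min-cut, the minimum cut capacity equals the max flow.
In the residual graph, reachable from Res: {Res, v1}.
Min-cut edges: Res→v2 (12), Res→v3 (10), v1→v6 (2); capacity 12 + 10 + 2 = 24.

24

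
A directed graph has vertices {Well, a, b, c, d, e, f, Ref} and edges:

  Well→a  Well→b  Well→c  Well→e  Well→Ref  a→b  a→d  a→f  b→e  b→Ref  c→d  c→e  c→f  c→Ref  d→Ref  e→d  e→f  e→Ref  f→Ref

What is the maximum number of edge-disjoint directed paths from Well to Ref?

5

Assign every edge capacity 1; by Menger, the answer equals the max flow.
Path Well→Ref (+1); total 1.
Path Well→b→Ref (+1); total 2.
Path Well→c→Ref (+1); total 3.
Path Well→e→Ref (+1); total 4.
Path Well→a→d→Ref (+1); total 5.
No residual Well→Ref path; max flow = 5.
Certifying cut of size 5: {Well→Ref, Well→a, Well→b, Well→c, Well→e}.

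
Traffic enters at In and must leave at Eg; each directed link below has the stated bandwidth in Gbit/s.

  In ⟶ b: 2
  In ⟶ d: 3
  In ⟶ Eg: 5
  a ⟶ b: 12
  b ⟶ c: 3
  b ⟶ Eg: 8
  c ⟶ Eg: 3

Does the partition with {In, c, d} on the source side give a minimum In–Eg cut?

No — its capacity is 10, but the minimum cut has capacity 7.

Given cut capacity: 2 + 5 + 3 = 10.
Augment In→Eg: bottleneck 5, flow now 5.
Augment In→b→Eg: bottleneck 2, flow now 7.
No augmenting path remains; maximum flow = 7.
In the residual graph, reachable from In: {In, d}.
Min-cut edges: In→b (2), In→Eg (5); capacity 2 + 5 = 7.
Cut capacity 10 exceeds the max flow 7, so it is not minimum.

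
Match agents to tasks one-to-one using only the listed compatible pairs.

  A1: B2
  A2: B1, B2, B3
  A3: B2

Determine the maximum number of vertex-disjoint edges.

Unit-capacity flow: source→left, listed edges, right→sink; max matching = max flow.
Augmenting path A1→B2 (+1); matched 1.
Augmenting path A2→B1 (+1); matched 2.
No augmenting path remains; maximum matching = 2.
König certificate: {A2, B2} is a vertex cover of size 2 (every listed pair touches it), so no matching can be larger.

2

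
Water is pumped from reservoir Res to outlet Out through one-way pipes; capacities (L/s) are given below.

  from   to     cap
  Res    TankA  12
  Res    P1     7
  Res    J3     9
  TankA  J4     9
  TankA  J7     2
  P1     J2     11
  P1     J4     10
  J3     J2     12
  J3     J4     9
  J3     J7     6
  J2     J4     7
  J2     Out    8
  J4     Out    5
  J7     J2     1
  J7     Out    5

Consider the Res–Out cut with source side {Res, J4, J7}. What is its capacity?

39

Edges leaving {Res, J4, J7}: Res→TankA (12), Res→P1 (7), Res→J3 (9), J4→Out (5), J7→J2 (1), J7→Out (5).
Cut capacity = 12 + 7 + 9 + 5 + 1 + 5 = 39.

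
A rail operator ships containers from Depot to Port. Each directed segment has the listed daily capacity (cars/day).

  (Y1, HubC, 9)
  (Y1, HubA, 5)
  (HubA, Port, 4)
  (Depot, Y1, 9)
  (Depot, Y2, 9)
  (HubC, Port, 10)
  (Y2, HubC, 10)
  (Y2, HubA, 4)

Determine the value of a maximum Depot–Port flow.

14

Augment Depot→Y2→HubA→Port: bottleneck 4, flow now 4.
Augment Depot→Y2→HubC→Port: bottleneck 5, flow now 9.
Augment Depot→Y1→HubC→Port: bottleneck 5, flow now 14.
No augmenting path remains; maximum flow = 14.
In the residual graph, reachable from Depot: {Depot, Y2, Y1, HubA, HubC}.
Min-cut edges: HubA→Port (4), HubC→Port (10); capacity 4 + 10 = 14.
This cut is saturated, so no flow can exceed 14.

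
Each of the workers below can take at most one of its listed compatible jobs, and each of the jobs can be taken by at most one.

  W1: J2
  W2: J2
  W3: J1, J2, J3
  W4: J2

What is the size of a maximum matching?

Unit-capacity flow: source→left, listed edges, right→sink; max matching = max flow.
Augmenting path W1→J2 (+1); matched 1.
Augmenting path W3→J1 (+1); matched 2.
No augmenting path remains; maximum matching = 2.
König certificate: {W3, J2} is a vertex cover of size 2 (every listed pair touches it), so no matching can be larger.

2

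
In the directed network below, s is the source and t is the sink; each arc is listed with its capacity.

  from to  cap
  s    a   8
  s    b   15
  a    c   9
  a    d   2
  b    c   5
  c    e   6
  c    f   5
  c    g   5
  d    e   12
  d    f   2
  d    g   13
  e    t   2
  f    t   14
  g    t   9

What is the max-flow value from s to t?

13

Augment s→a→c→e→t: bottleneck 2, flow now 2.
Augment s→a→c→f→t: bottleneck 5, flow now 7.
Augment s→a→c→g→t: bottleneck 1, flow now 8.
Augment s→b→c→g→t: bottleneck 4, flow now 12.
Augment s→b→c→a→d→f→t: bottleneck 1, flow now 13. (uses reverse residual edge)
No augmenting path remains; maximum flow = 13.
In the residual graph, reachable from s: {s, b}.
Min-cut edges: s→a (8), b→c (5); capacity 8 + 5 = 13.
This cut is saturated, so no flow can exceed 13.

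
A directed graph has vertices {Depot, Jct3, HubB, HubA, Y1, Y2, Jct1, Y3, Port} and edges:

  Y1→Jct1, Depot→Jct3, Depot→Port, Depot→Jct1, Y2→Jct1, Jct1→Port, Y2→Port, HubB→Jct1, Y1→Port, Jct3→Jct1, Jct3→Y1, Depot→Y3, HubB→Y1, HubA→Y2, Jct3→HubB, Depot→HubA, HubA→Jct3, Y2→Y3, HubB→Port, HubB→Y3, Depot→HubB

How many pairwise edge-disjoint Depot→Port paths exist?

Assign every edge capacity 1; by Menger, the answer equals the max flow.
Path Depot→Port (+1); total 1.
Path Depot→HubB→Port (+1); total 2.
Path Depot→Jct1→Port (+1); total 3.
Path Depot→Jct3→Y1→Port (+1); total 4.
Path Depot→HubA→Y2→Port (+1); total 5.
No residual Depot→Port path; max flow = 5.
Certifying cut of size 5: {Depot→HubA, Depot→HubB, Depot→Jct1, Depot→Jct3, Depot→Port}.

5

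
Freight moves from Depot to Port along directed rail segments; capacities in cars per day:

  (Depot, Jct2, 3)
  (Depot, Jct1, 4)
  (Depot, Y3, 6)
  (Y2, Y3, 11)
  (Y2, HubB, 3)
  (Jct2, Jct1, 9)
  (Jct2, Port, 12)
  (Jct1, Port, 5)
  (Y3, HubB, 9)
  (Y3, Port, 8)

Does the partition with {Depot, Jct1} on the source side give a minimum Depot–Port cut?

No — its capacity is 14, but the minimum cut has capacity 13.

Given cut capacity: 3 + 6 + 5 = 14.
Augment Depot→Jct2→Port: bottleneck 3, flow now 3.
Augment Depot→Jct1→Port: bottleneck 4, flow now 7.
Augment Depot→Y3→Port: bottleneck 6, flow now 13.
No augmenting path remains; maximum flow = 13.
In the residual graph, reachable from Depot: {Depot}.
Min-cut edges: Depot→Jct2 (3), Depot→Jct1 (4), Depot→Y3 (6); capacity 3 + 4 + 6 = 13.
Cut capacity 14 exceeds the max flow 13, so it is not minimum.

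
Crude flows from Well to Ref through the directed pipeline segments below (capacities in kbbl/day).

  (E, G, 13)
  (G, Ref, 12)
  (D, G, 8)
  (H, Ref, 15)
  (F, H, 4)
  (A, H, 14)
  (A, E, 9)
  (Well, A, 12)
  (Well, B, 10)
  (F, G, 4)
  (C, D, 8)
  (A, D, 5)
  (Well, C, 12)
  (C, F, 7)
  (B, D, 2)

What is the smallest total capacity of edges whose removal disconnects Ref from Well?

Augment Well→A→H→Ref: bottleneck 12, flow now 12.
Augment Well→B→D→G→Ref: bottleneck 2, flow now 14.
Augment Well→C→D→G→Ref: bottleneck 6, flow now 20.
Augment Well→C→F→G→Ref: bottleneck 4, flow now 24.
Augment Well→C→F→H→Ref: bottleneck 2, flow now 26.
No augmenting path remains; maximum flow = 26.
By max-flow min-cut, the minimum cut capacity equals the max flow.
In the residual graph, reachable from Well: {Well, B}.
Min-cut edges: Well→A (12), Well→C (12), B→D (2); capacity 12 + 12 + 2 = 26.

26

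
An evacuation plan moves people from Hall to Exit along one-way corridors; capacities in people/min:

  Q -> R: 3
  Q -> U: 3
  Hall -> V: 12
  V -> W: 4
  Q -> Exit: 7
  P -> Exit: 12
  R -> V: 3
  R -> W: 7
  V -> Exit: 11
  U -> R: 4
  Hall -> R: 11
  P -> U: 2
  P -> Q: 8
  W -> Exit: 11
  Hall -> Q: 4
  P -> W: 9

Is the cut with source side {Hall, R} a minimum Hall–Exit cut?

Yes — it is a minimum cut (capacity 26).

Given cut capacity: 4 + 12 + 3 + 7 = 26.
Augment Hall→Q→Exit: bottleneck 4, flow now 4.
Augment Hall→V→Exit: bottleneck 11, flow now 15.
Augment Hall→R→W→Exit: bottleneck 7, flow now 22.
Augment Hall→V→W→Exit: bottleneck 1, flow now 23.
Augment Hall→R→V→W→Exit: bottleneck 3, flow now 26.
No augmenting path remains; maximum flow = 26.
Cut capacity 26 equals the max flow, so it is a minimum cut.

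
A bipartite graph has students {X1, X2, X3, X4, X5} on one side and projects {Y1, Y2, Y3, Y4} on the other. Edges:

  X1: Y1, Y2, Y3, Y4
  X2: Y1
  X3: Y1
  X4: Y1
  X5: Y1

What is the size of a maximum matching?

2

Unit-capacity flow: source→left, listed edges, right→sink; max matching = max flow.
Augmenting path X1→Y1 (+1); matched 1.
Augmenting path X2→Y1→X1→Y2 (+1); matched 2.
No augmenting path remains; maximum matching = 2.
König certificate: {X1, Y1} is a vertex cover of size 2 (every listed pair touches it), so no matching can be larger.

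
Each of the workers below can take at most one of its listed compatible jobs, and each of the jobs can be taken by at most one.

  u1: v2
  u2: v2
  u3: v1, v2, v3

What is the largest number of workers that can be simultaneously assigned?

2

Unit-capacity flow: source→left, listed edges, right→sink; max matching = max flow.
Augmenting path u1→v2 (+1); matched 1.
Augmenting path u3→v1 (+1); matched 2.
No augmenting path remains; maximum matching = 2.
König certificate: {u3, v2} is a vertex cover of size 2 (every listed pair touches it), so no matching can be larger.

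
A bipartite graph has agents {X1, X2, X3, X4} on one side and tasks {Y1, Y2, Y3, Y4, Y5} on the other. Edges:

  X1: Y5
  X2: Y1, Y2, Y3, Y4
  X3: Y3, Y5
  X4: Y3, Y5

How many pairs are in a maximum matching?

3

Unit-capacity flow: source→left, listed edges, right→sink; max matching = max flow.
Augmenting path X1→Y5 (+1); matched 1.
Augmenting path X2→Y1 (+1); matched 2.
Augmenting path X3→Y3 (+1); matched 3.
No augmenting path remains; maximum matching = 3.
König certificate: {X2, Y3, Y5} is a vertex cover of size 3 (every listed pair touches it), so no matching can be larger.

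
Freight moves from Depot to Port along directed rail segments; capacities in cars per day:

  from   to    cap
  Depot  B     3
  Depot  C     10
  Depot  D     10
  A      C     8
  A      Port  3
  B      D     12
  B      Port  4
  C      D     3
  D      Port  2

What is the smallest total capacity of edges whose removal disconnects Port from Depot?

Augment Depot→B→Port: bottleneck 3, flow now 3.
Augment Depot→D→Port: bottleneck 2, flow now 5.
No augmenting path remains; maximum flow = 5.
By max-flow min-cut, the minimum cut capacity equals the max flow.
In the residual graph, reachable from Depot: {Depot, C, D}.
Min-cut edges: Depot→B (3), D→Port (2); capacity 3 + 2 = 5.

5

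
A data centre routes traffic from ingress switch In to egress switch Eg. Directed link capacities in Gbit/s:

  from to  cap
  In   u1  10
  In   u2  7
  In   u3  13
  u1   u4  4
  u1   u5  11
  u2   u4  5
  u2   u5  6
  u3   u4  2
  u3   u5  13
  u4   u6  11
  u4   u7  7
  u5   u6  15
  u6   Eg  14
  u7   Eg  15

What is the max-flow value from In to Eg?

21

Augment In→u1→u4→u6→Eg: bottleneck 4, flow now 4.
Augment In→u1→u5→u6→Eg: bottleneck 6, flow now 10.
Augment In→u2→u4→u6→Eg: bottleneck 4, flow now 14.
Augment In→u2→u4→u7→Eg: bottleneck 1, flow now 15.
Augment In→u3→u4→u7→Eg: bottleneck 2, flow now 17.
Augment In→u2→u5→u6→u4→u7→Eg: bottleneck 2, flow now 19. (uses reverse residual edge)
Augment In→u3→u5→u6→u4→u7→Eg: bottleneck 2, flow now 21. (uses reverse residual edge)
No augmenting path remains; maximum flow = 21.
In the residual graph, reachable from In: {In, u1, u2, u3, u4, u5, u6}.
Min-cut edges: u4→u7 (7), u6→Eg (14); capacity 7 + 14 = 21.
This cut is saturated, so no flow can exceed 21.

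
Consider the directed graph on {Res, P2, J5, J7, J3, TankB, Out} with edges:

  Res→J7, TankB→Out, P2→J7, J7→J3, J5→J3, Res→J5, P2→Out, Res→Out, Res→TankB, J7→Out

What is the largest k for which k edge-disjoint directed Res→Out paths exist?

3

Assign every edge capacity 1; by Menger, the answer equals the max flow.
Path Res→Out (+1); total 1.
Path Res→J7→Out (+1); total 2.
Path Res→TankB→Out (+1); total 3.
No residual Res→Out path; max flow = 3.
Certifying cut of size 3: {Res→J7, Res→Out, Res→TankB}.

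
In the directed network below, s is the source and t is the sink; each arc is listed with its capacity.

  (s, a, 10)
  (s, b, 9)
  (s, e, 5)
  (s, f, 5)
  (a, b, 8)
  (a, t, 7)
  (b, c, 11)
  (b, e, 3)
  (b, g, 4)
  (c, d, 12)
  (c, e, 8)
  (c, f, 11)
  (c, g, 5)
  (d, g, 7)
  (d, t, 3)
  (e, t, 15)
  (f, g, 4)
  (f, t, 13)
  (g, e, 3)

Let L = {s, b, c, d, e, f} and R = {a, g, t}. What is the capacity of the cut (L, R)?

61

Edges leaving {s, b, c, d, e, f}: s→a (10), b→g (4), c→g (5), d→g (7), d→t (3), e→t (15), f→g (4), f→t (13).
Cut capacity = 10 + 4 + 5 + 7 + 3 + 15 + 4 + 13 = 61.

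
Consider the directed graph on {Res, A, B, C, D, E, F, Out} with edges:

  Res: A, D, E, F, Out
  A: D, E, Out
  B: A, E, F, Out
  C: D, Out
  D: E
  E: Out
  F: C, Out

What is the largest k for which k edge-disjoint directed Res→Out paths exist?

Assign every edge capacity 1; by Menger, the answer equals the max flow.
Path Res→Out (+1); total 1.
Path Res→A→Out (+1); total 2.
Path Res→E→Out (+1); total 3.
Path Res→F→Out (+1); total 4.
No residual Res→Out path; max flow = 4.
Certifying cut of size 4: {E→Out, Res→A, Res→F, Res→Out}.

4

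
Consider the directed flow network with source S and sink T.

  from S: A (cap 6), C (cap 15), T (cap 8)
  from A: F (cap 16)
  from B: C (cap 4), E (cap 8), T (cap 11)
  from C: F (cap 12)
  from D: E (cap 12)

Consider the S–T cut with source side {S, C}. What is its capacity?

26

Edges leaving {S, C}: S→A (6), S→T (8), C→F (12).
Cut capacity = 6 + 8 + 12 = 26.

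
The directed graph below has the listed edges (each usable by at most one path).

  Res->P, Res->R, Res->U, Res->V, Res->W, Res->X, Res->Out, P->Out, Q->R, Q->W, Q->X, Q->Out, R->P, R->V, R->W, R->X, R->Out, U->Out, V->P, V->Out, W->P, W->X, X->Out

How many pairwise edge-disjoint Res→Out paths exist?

Assign every edge capacity 1; by Menger, the answer equals the max flow.
Path Res→Out (+1); total 1.
Path Res→P→Out (+1); total 2.
Path Res→R→Out (+1); total 3.
Path Res→U→Out (+1); total 4.
Path Res→V→Out (+1); total 5.
Path Res→X→Out (+1); total 6.
No residual Res→Out path; max flow = 6.
Certifying cut of size 6: {P→Out, Res→Out, Res→R, Res→U, Res→V, X→Out}.

6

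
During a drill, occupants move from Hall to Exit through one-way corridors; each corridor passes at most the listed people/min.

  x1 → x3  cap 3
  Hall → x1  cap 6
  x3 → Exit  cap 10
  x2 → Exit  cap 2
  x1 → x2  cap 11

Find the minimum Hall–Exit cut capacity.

Augment Hall→x1→x2→Exit: bottleneck 2, flow now 2.
Augment Hall→x1→x3→Exit: bottleneck 3, flow now 5.
No augmenting path remains; maximum flow = 5.
By max-flow min-cut, the minimum cut capacity equals the max flow.
In the residual graph, reachable from Hall: {Hall, x1, x2}.
Min-cut edges: x1→x3 (3), x2→Exit (2); capacity 3 + 2 = 5.

5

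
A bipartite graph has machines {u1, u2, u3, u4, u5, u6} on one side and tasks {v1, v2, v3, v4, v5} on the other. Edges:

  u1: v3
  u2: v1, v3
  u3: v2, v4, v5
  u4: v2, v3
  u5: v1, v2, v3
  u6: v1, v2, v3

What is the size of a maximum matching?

Unit-capacity flow: source→left, listed edges, right→sink; max matching = max flow.
Augmenting path u1→v3 (+1); matched 1.
Augmenting path u2→v1 (+1); matched 2.
Augmenting path u3→v2 (+1); matched 3.
Augmenting path u4→v2→u3→v4 (+1); matched 4.
No augmenting path remains; maximum matching = 4.
König certificate: {u3, v1, v2, v3} is a vertex cover of size 4 (every listed pair touches it), so no matching can be larger.

4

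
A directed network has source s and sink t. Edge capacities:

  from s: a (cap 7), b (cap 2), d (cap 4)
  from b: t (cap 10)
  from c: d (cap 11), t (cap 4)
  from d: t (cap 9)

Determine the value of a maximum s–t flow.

Augment s→b→t: bottleneck 2, flow now 2.
Augment s→d→t: bottleneck 4, flow now 6.
No augmenting path remains; maximum flow = 6.
In the residual graph, reachable from s: {s, a}.
Min-cut edges: s→b (2), s→d (4); capacity 2 + 4 = 6.
This cut is saturated, so no flow can exceed 6.

6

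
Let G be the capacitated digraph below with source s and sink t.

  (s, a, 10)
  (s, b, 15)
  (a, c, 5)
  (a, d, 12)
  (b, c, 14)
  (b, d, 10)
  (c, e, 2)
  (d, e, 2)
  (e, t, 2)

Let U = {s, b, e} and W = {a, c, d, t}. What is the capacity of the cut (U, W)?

36

Edges leaving {s, b, e}: s→a (10), b→c (14), b→d (10), e→t (2).
Cut capacity = 10 + 14 + 10 + 2 = 36.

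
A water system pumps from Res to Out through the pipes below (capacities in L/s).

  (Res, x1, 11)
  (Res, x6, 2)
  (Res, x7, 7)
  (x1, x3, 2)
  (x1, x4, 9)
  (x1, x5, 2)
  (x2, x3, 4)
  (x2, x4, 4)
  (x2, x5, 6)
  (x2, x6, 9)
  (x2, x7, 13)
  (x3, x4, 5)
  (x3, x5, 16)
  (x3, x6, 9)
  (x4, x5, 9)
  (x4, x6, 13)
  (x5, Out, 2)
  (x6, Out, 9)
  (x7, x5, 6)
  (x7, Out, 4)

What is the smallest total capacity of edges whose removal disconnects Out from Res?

15

Augment Res→x6→Out: bottleneck 2, flow now 2.
Augment Res→x7→Out: bottleneck 4, flow now 6.
Augment Res→x1→x5→Out: bottleneck 2, flow now 8.
Augment Res→x1→x3→x6→Out: bottleneck 2, flow now 10.
Augment Res→x1→x4→x6→Out: bottleneck 5, flow now 15.
No augmenting path remains; maximum flow = 15.
By max-flow min-cut, the minimum cut capacity equals the max flow.
In the residual graph, reachable from Res: {Res, x1, x3, x4, x5, x6, x7}.
Min-cut edges: x5→Out (2), x6→Out (9), x7→Out (4); capacity 2 + 9 + 4 = 15.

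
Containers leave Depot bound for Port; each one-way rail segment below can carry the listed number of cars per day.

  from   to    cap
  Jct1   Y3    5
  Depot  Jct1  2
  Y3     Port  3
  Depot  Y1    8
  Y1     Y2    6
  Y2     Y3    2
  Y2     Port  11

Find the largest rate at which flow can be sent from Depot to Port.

Augment Depot→Jct1→Y3→Port: bottleneck 2, flow now 2.
Augment Depot→Y1→Y2→Port: bottleneck 6, flow now 8.
No augmenting path remains; maximum flow = 8.
In the residual graph, reachable from Depot: {Depot, Y1}.
Min-cut edges: Depot→Jct1 (2), Y1→Y2 (6); capacity 2 + 6 = 8.
This cut is saturated, so no flow can exceed 8.

8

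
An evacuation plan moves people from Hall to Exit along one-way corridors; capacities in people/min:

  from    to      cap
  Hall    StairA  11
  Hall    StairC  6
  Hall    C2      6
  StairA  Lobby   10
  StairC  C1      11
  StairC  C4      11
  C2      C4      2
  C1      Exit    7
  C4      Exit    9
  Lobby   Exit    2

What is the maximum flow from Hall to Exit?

Augment Hall→StairA→Lobby→Exit: bottleneck 2, flow now 2.
Augment Hall→StairC→C1→Exit: bottleneck 6, flow now 8.
Augment Hall→C2→C4→Exit: bottleneck 2, flow now 10.
No augmenting path remains; maximum flow = 10.
In the residual graph, reachable from Hall: {Hall, StairA, C2, Lobby}.
Min-cut edges: Hall→StairC (6), C2→C4 (2), Lobby→Exit (2); capacity 6 + 2 + 2 = 10.
This cut is saturated, so no flow can exceed 10.

10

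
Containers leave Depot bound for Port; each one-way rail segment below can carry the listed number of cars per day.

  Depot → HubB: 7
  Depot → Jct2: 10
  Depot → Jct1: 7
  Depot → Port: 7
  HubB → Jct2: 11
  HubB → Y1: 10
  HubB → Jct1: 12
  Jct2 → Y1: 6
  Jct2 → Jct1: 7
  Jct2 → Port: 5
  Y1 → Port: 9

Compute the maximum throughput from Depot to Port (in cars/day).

21

Augment Depot→Port: bottleneck 7, flow now 7.
Augment Depot→Jct2→Port: bottleneck 5, flow now 12.
Augment Depot→HubB→Y1→Port: bottleneck 7, flow now 19.
Augment Depot→Jct2→Y1→Port: bottleneck 2, flow now 21.
No augmenting path remains; maximum flow = 21.
In the residual graph, reachable from Depot: {Depot, HubB, Jct2, Y1, Jct1}.
Min-cut edges: Depot→Port (7), Jct2→Port (5), Y1→Port (9); capacity 7 + 5 + 9 = 21.
This cut is saturated, so no flow can exceed 21.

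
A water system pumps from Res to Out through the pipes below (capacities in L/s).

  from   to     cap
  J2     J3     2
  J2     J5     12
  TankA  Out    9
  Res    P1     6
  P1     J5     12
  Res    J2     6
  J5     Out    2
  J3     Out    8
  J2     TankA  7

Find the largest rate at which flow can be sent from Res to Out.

8

Augment Res→J2→J5→Out: bottleneck 2, flow now 2.
Augment Res→J2→J3→Out: bottleneck 2, flow now 4.
Augment Res→J2→TankA→Out: bottleneck 2, flow now 6.
Augment Res→P1→J5→J2→TankA→Out: bottleneck 2, flow now 8. (uses reverse residual edge)
No augmenting path remains; maximum flow = 8.
In the residual graph, reachable from Res: {Res, P1, J5}.
Min-cut edges: Res→J2 (6), J5→Out (2); capacity 6 + 2 = 8.
This cut is saturated, so no flow can exceed 8.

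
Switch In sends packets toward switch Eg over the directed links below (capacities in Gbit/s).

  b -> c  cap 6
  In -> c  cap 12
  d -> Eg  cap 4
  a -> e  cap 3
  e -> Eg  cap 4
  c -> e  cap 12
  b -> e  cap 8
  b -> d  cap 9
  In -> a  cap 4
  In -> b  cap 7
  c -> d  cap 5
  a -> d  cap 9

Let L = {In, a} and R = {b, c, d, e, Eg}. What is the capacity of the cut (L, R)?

31

Edges leaving {In, a}: In→b (7), In→c (12), a→d (9), a→e (3).
Cut capacity = 7 + 12 + 9 + 3 = 31.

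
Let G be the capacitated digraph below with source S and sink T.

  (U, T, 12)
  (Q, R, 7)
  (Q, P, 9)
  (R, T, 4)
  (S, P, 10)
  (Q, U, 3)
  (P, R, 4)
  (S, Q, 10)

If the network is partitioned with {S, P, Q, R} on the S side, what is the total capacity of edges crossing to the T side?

7

Edges leaving {S, P, Q, R}: Q→U (3), R→T (4).
Cut capacity = 3 + 4 = 7.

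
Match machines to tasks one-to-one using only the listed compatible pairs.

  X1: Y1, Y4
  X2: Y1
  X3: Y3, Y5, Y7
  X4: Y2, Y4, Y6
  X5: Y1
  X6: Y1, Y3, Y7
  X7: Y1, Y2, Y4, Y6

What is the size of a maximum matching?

Unit-capacity flow: source→left, listed edges, right→sink; max matching = max flow.
Augmenting path X1→Y1 (+1); matched 1.
Augmenting path X3→Y3 (+1); matched 2.
Augmenting path X4→Y2 (+1); matched 3.
Augmenting path X6→Y7 (+1); matched 4.
Augmenting path X7→Y4 (+1); matched 5.
Augmenting path X2→Y1→X1→Y4→X7→Y6 (+1); matched 6.
No augmenting path remains; maximum matching = 6.
König certificate: {X1, X3, X4, X6, X7, Y1} is a vertex cover of size 6 (every listed pair touches it), so no matching can be larger.

6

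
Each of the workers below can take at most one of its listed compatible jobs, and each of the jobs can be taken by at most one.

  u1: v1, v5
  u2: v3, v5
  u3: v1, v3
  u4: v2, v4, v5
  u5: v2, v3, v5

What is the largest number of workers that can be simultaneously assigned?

5

Unit-capacity flow: source→left, listed edges, right→sink; max matching = max flow.
Augmenting path u1→v1 (+1); matched 1.
Augmenting path u2→v3 (+1); matched 2.
Augmenting path u4→v2 (+1); matched 3.
Augmenting path u5→v5 (+1); matched 4.
Augmenting path u3→v1→u1→v5→u5→v2→u4→v4 (+1); matched 5.
No augmenting path remains; maximum matching = 5.
König certificate: {u1, u2, u3, u4, u5} is a vertex cover of size 5 (every listed pair touches it), so no matching can be larger.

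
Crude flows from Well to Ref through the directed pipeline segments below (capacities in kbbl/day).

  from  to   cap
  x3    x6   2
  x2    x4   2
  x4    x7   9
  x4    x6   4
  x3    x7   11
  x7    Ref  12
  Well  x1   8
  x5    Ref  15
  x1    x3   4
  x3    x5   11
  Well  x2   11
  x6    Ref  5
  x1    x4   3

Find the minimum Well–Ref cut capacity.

9

Augment Well→x1→x3→x5→Ref: bottleneck 4, flow now 4.
Augment Well→x1→x4→x6→Ref: bottleneck 3, flow now 7.
Augment Well→x2→x4→x6→Ref: bottleneck 1, flow now 8.
Augment Well→x2→x4→x7→Ref: bottleneck 1, flow now 9.
No augmenting path remains; maximum flow = 9.
By max-flow min-cut, the minimum cut capacity equals the max flow.
In the residual graph, reachable from Well: {Well, x1, x2}.
Min-cut edges: x1→x3 (4), x1→x4 (3), x2→x4 (2); capacity 4 + 3 + 2 = 9.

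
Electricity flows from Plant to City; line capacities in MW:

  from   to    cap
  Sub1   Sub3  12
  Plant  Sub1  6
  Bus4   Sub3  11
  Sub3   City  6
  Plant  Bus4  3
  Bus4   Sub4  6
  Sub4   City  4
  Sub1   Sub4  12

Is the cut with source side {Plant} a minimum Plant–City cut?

Given cut capacity: 6 + 3 = 9.
Augment Plant→Sub1→Sub3→City: bottleneck 6, flow now 6.
Augment Plant→Bus4→Sub4→City: bottleneck 3, flow now 9.
No augmenting path remains; maximum flow = 9.
Cut capacity 9 equals the max flow, so it is a minimum cut.

Yes — it is a minimum cut (capacity 9).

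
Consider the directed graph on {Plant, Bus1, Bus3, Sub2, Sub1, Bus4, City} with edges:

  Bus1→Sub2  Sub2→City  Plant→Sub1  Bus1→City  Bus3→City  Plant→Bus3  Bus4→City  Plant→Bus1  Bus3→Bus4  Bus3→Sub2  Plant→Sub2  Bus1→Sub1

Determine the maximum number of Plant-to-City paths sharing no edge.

Assign every edge capacity 1; by Menger, the answer equals the max flow.
Path Plant→Bus1→City (+1); total 1.
Path Plant→Bus3→City (+1); total 2.
Path Plant→Sub2→City (+1); total 3.
No residual Plant→City path; max flow = 3.
Certifying cut of size 3: {Plant→Bus1, Plant→Bus3, Plant→Sub2}.

3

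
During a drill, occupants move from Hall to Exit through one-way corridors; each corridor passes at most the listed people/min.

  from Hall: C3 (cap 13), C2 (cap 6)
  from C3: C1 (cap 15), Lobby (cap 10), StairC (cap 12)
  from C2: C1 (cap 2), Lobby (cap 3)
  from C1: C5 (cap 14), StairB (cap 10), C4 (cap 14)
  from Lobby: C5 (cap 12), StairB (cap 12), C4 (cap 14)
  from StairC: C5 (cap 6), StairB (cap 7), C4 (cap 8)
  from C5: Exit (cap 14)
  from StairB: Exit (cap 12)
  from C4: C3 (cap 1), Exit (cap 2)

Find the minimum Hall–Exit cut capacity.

Augment Hall→C3→C1→C5→Exit: bottleneck 13, flow now 13.
Augment Hall→C2→C1→C5→Exit: bottleneck 1, flow now 14.
Augment Hall→C2→C1→StairB→Exit: bottleneck 1, flow now 15.
Augment Hall→C2→Lobby→StairB→Exit: bottleneck 3, flow now 18.
No augmenting path remains; maximum flow = 18.
By max-flow min-cut, the minimum cut capacity equals the max flow.
In the residual graph, reachable from Hall: {Hall, C2}.
Min-cut edges: Hall→C3 (13), C2→C1 (2), C2→Lobby (3); capacity 13 + 2 + 3 = 18.

18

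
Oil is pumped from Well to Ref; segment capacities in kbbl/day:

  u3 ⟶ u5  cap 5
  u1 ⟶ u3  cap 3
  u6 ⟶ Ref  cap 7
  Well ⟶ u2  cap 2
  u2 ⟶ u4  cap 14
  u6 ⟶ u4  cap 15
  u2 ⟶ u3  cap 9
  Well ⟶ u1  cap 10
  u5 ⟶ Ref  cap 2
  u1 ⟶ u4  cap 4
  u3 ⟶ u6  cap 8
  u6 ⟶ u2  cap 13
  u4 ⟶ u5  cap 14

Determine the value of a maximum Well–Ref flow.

7

Augment Well→u1→u3→u5→Ref: bottleneck 2, flow now 2.
Augment Well→u1→u3→u6→Ref: bottleneck 1, flow now 3.
Augment Well→u2→u3→u6→Ref: bottleneck 2, flow now 5.
Augment Well→u1→u4→u5→u3→u6→Ref: bottleneck 2, flow now 7. (uses reverse residual edge)
No augmenting path remains; maximum flow = 7.
In the residual graph, reachable from Well: {Well, u1, u4, u5}.
Min-cut edges: Well→u2 (2), u1→u3 (3), u5→Ref (2); capacity 2 + 3 + 2 = 7.
This cut is saturated, so no flow can exceed 7.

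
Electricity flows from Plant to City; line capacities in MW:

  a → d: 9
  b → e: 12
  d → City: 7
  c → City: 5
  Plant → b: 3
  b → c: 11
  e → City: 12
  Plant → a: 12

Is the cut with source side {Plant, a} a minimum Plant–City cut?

Given cut capacity: 3 + 9 = 12.
Augment Plant→a→d→City: bottleneck 7, flow now 7.
Augment Plant→b→c→City: bottleneck 3, flow now 10.
No augmenting path remains; maximum flow = 10.
In the residual graph, reachable from Plant: {Plant, a, d}.
Min-cut edges: Plant→b (3), d→City (7); capacity 3 + 7 = 10.
Cut capacity 12 exceeds the max flow 10, so it is not minimum.

No — its capacity is 12, but the minimum cut has capacity 10.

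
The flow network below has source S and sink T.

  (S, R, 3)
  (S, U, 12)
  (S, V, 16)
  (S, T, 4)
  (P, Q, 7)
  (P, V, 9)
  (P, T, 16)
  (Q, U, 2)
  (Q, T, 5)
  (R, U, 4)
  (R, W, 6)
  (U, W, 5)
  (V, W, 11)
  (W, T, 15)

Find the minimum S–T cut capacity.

Augment S→T: bottleneck 4, flow now 4.
Augment S→R→W→T: bottleneck 3, flow now 7.
Augment S→U→W→T: bottleneck 5, flow now 12.
Augment S→V→W→T: bottleneck 7, flow now 19.
No augmenting path remains; maximum flow = 19.
By max-flow min-cut, the minimum cut capacity equals the max flow.
In the residual graph, reachable from S: {S, R, U, V, W}.
Min-cut edges: S→T (4), W→T (15); capacity 4 + 15 = 19.

19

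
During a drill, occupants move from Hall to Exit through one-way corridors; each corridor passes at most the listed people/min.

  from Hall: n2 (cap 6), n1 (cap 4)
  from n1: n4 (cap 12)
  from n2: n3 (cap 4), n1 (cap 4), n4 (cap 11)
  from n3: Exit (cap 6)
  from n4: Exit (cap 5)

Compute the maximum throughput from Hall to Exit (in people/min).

9

Augment Hall→n1→n4→Exit: bottleneck 4, flow now 4.
Augment Hall→n2→n3→Exit: bottleneck 4, flow now 8.
Augment Hall→n2→n4→Exit: bottleneck 1, flow now 9.
No augmenting path remains; maximum flow = 9.
In the residual graph, reachable from Hall: {Hall, n1, n2, n4}.
Min-cut edges: n2→n3 (4), n4→Exit (5); capacity 4 + 5 = 9.
This cut is saturated, so no flow can exceed 9.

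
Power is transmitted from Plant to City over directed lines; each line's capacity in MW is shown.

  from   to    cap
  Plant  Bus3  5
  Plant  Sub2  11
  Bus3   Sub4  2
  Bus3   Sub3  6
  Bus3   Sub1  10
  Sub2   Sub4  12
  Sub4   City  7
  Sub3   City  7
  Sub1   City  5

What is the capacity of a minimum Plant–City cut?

Augment Plant→Bus3→Sub4→City: bottleneck 2, flow now 2.
Augment Plant→Bus3→Sub3→City: bottleneck 3, flow now 5.
Augment Plant→Sub2→Sub4→City: bottleneck 5, flow now 10.
Augment Plant→Sub2→Sub4→Bus3→Sub3→City: bottleneck 2, flow now 12. (uses reverse residual edge)
No augmenting path remains; maximum flow = 12.
By max-flow min-cut, the minimum cut capacity equals the max flow.
In the residual graph, reachable from Plant: {Plant, Sub2, Sub4}.
Min-cut edges: Plant→Bus3 (5), Sub4→City (7); capacity 5 + 7 = 12.

12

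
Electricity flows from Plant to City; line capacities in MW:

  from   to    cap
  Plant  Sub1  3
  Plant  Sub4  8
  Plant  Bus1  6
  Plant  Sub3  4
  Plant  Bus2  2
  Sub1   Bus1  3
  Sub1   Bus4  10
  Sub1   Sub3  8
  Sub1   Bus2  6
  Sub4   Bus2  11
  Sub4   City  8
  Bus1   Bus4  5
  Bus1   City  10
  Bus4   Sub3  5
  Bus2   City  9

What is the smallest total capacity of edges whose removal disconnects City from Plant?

19

Augment Plant→Sub4→City: bottleneck 8, flow now 8.
Augment Plant→Bus1→City: bottleneck 6, flow now 14.
Augment Plant→Bus2→City: bottleneck 2, flow now 16.
Augment Plant→Sub1→Bus1→City: bottleneck 3, flow now 19.
No augmenting path remains; maximum flow = 19.
By max-flow min-cut, the minimum cut capacity equals the max flow.
In the residual graph, reachable from Plant: {Plant, Sub3}.
Min-cut edges: Plant→Sub1 (3), Plant→Sub4 (8), Plant→Bus1 (6), Plant→Bus2 (2); capacity 3 + 8 + 6 + 2 = 19.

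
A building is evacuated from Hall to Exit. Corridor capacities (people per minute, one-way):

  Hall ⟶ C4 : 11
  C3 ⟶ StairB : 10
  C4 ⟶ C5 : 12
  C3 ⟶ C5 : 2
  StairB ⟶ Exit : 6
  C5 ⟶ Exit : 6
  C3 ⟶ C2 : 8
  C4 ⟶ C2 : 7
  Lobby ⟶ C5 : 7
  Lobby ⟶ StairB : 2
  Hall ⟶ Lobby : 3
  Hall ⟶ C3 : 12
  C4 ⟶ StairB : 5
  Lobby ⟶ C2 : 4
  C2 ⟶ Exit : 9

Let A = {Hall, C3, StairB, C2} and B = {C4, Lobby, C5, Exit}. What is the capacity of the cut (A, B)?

Edges leaving {Hall, C3, StairB, C2}: Hall→C4 (11), Hall→Lobby (3), C3→C5 (2), StairB→Exit (6), C2→Exit (9).
Cut capacity = 11 + 3 + 2 + 6 + 9 = 31.

31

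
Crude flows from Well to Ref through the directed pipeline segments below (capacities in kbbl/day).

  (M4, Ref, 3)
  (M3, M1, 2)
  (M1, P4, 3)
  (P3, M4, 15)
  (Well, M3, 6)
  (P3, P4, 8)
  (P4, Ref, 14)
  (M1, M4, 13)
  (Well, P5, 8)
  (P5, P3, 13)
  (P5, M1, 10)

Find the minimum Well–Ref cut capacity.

10

Augment Well→P5→M1→M4→Ref: bottleneck 3, flow now 3.
Augment Well→P5→M1→P4→Ref: bottleneck 3, flow now 6.
Augment Well→P5→P3→P4→Ref: bottleneck 2, flow now 8.
Augment Well→M3→M1→P5→P3→P4→Ref: bottleneck 2, flow now 10. (uses reverse residual edge)
No augmenting path remains; maximum flow = 10.
By max-flow min-cut, the minimum cut capacity equals the max flow.
In the residual graph, reachable from Well: {Well, M3}.
Min-cut edges: Well→P5 (8), M3→M1 (2); capacity 8 + 2 = 10.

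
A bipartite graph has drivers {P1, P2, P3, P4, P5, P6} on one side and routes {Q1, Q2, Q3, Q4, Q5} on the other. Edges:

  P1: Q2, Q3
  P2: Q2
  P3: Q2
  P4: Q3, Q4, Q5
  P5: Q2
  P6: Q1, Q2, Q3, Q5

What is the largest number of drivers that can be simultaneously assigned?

Unit-capacity flow: source→left, listed edges, right→sink; max matching = max flow.
Augmenting path P1→Q2 (+1); matched 1.
Augmenting path P4→Q3 (+1); matched 2.
Augmenting path P6→Q1 (+1); matched 3.
Augmenting path P2→Q2→P1→Q3→P4→Q4 (+1); matched 4.
No augmenting path remains; maximum matching = 4.
König certificate: {P1, P4, P6, Q2} is a vertex cover of size 4 (every listed pair touches it), so no matching can be larger.

4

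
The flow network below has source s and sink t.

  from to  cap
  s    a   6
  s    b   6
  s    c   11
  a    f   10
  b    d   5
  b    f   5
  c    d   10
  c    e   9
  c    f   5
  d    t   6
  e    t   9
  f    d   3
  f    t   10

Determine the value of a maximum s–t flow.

23

Augment s→a→f→t: bottleneck 6, flow now 6.
Augment s→b→d→t: bottleneck 5, flow now 11.
Augment s→b→f→t: bottleneck 1, flow now 12.
Augment s→c→d→t: bottleneck 1, flow now 13.
Augment s→c→e→t: bottleneck 9, flow now 22.
Augment s→c→f→t: bottleneck 1, flow now 23.
No augmenting path remains; maximum flow = 23.
In the residual graph, reachable from s: {s}.
Min-cut edges: s→a (6), s→b (6), s→c (11); capacity 6 + 6 + 11 = 23.
This cut is saturated, so no flow can exceed 23.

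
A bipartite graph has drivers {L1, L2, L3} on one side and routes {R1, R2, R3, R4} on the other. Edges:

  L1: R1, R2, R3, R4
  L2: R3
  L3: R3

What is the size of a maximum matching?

Unit-capacity flow: source→left, listed edges, right→sink; max matching = max flow.
Augmenting path L1→R1 (+1); matched 1.
Augmenting path L2→R3 (+1); matched 2.
No augmenting path remains; maximum matching = 2.
König certificate: {L1, R3} is a vertex cover of size 2 (every listed pair touches it), so no matching can be larger.

2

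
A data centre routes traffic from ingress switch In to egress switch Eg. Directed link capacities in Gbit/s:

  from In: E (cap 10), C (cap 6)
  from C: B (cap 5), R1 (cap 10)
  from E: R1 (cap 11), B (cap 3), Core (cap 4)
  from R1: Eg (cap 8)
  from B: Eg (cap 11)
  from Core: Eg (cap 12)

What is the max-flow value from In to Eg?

Augment In→C→R1→Eg: bottleneck 6, flow now 6.
Augment In→E→R1→Eg: bottleneck 2, flow now 8.
Augment In→E→B→Eg: bottleneck 3, flow now 11.
Augment In→E→Core→Eg: bottleneck 4, flow now 15.
Augment In→E→R1→C→B→Eg: bottleneck 1, flow now 16. (uses reverse residual edge)
No augmenting path remains; maximum flow = 16.
In the residual graph, reachable from In: {In}.
Min-cut edges: In→C (6), In→E (10); capacity 6 + 10 = 16.
This cut is saturated, so no flow can exceed 16.

16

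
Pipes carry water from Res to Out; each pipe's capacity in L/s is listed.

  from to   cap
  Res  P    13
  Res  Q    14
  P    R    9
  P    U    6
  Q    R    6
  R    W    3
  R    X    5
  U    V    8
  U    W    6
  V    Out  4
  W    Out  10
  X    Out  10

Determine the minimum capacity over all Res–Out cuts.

Augment Res→P→R→W→Out: bottleneck 3, flow now 3.
Augment Res→P→R→X→Out: bottleneck 5, flow now 8.
Augment Res→P→U→V→Out: bottleneck 4, flow now 12.
Augment Res→P→U→W→Out: bottleneck 1, flow now 13.
Augment Res→Q→R→P→U→W→Out: bottleneck 1, flow now 14. (uses reverse residual edge)
No augmenting path remains; maximum flow = 14.
By max-flow min-cut, the minimum cut capacity equals the max flow.
In the residual graph, reachable from Res: {Res, P, Q, R}.
Min-cut edges: P→U (6), R→W (3), R→X (5); capacity 6 + 3 + 5 = 14.

14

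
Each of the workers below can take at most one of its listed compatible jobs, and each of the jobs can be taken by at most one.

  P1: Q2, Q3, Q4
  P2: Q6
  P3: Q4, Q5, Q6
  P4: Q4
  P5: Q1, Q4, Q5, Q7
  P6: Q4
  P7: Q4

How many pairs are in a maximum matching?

Unit-capacity flow: source→left, listed edges, right→sink; max matching = max flow.
Augmenting path P1→Q2 (+1); matched 1.
Augmenting path P2→Q6 (+1); matched 2.
Augmenting path P3→Q4 (+1); matched 3.
Augmenting path P5→Q1 (+1); matched 4.
Augmenting path P4→Q4→P3→Q5 (+1); matched 5.
No augmenting path remains; maximum matching = 5.
König certificate: {P1, P2, P3, P5, Q4} is a vertex cover of size 5 (every listed pair touches it), so no matching can be larger.

5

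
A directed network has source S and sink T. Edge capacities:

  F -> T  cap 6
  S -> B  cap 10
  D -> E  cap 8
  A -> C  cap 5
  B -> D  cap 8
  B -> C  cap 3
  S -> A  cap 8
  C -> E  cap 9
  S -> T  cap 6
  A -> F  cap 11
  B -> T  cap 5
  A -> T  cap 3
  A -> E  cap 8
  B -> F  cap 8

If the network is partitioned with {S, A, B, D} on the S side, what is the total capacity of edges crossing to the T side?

57

Edges leaving {S, A, B, D}: S→T (6), A→C (5), A→E (8), A→F (11), A→T (3), B→C (3), B→F (8), B→T (5), D→E (8).
Cut capacity = 6 + 5 + 8 + 11 + 3 + 3 + 8 + 5 + 8 = 57.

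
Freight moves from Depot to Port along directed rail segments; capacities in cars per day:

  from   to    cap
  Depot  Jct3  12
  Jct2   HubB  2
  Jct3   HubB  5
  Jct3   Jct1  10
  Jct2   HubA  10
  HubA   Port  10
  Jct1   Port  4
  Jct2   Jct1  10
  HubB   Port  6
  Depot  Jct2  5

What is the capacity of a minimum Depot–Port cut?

14

Augment Depot→Jct3→HubB→Port: bottleneck 5, flow now 5.
Augment Depot→Jct3→Jct1→Port: bottleneck 4, flow now 9.
Augment Depot→Jct2→HubA→Port: bottleneck 5, flow now 14.
No augmenting path remains; maximum flow = 14.
By max-flow min-cut, the minimum cut capacity equals the max flow.
In the residual graph, reachable from Depot: {Depot, Jct3, Jct1}.
Min-cut edges: Depot→Jct2 (5), Jct3→HubB (5), Jct1→Port (4); capacity 5 + 5 + 4 = 14.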